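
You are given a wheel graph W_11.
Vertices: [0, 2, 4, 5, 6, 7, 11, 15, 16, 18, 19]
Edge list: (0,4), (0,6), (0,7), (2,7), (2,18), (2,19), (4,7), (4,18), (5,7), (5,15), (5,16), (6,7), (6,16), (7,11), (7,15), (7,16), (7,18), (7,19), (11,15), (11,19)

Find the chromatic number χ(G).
χ(G) = 3

Clique number ω(G) = 3 (lower bound: χ ≥ ω).
The clique on [0, 4, 7] has size 3, forcing χ ≥ 3, and the coloring below uses 3 colors, so χ(G) = 3.
A valid 3-coloring: color 1: [7]; color 2: [0, 15, 16, 18, 19]; color 3: [2, 4, 5, 6, 11].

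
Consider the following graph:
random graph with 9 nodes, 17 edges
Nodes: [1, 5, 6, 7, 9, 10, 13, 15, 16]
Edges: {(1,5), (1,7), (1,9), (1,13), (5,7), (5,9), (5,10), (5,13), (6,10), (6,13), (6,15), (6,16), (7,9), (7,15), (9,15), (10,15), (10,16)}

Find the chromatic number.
Clique number ω(G) = 4 (lower bound: χ ≥ ω).
The clique on [1, 5, 7, 9] has size 4, forcing χ ≥ 4, and the coloring below uses 4 colors, so χ(G) = 4.
A valid 4-coloring: color 1: [5, 15, 16]; color 2: [7, 10, 13]; color 3: [1, 6]; color 4: [9].

χ(G) = 4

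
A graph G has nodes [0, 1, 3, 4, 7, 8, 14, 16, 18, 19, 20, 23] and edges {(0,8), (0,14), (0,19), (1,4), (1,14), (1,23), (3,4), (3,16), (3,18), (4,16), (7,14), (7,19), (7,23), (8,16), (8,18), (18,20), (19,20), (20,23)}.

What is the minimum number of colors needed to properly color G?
Clique number ω(G) = 3 (lower bound: χ ≥ ω).
The clique on [3, 4, 16] has size 3, forcing χ ≥ 3, and the coloring below uses 3 colors, so χ(G) = 3.
A valid 3-coloring: color 1: [3, 8, 14, 19, 23]; color 2: [0, 1, 7, 16, 18]; color 3: [4, 20].

χ(G) = 3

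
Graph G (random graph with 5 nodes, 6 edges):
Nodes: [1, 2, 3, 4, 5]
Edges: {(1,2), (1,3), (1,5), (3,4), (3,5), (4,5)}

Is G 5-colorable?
A valid 5-coloring: color 1: [2, 5]; color 2: [3]; color 3: [1, 4].
(χ(G) = 3 ≤ 5.)

Yes, G is 5-colorable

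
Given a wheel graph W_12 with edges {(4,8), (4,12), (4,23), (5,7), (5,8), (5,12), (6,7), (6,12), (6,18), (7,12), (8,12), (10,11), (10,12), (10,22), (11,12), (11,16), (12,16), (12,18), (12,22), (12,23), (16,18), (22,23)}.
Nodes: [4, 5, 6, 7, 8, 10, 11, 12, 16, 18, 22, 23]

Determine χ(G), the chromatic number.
χ(G) = 4

Clique number ω(G) = 3 (lower bound: χ ≥ ω).
Odd cycle [7, 6, 18, 16, 11, 10, 22, 23, 4, 8, 5] needs 3 colors (χ ≥ 3).
Vertex 12 is adjacent to every vertex of [4, 5, 6, 7, 8, 10, 11, 16, 18, 22, 23], which already need 3 colors among themselves, so 12 needs a new color (χ ≥ 4).
The coloring below uses 4 colors, so χ(G) = 4.
A valid 4-coloring: color 1: [12]; color 2: [7, 8, 11, 18, 22]; color 3: [5, 6, 10, 16, 23]; color 4: [4].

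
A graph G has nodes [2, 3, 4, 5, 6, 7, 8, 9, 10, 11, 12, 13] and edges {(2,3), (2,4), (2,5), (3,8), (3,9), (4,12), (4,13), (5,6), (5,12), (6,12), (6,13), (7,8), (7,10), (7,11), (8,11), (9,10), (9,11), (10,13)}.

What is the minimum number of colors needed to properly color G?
χ(G) = 3

Clique number ω(G) = 3 (lower bound: χ ≥ ω).
The clique on [5, 6, 12] has size 3, forcing χ ≥ 3, and the coloring below uses 3 colors, so χ(G) = 3.
A valid 3-coloring: color 1: [3, 4, 6, 10, 11]; color 2: [2, 8, 9, 12, 13]; color 3: [5, 7].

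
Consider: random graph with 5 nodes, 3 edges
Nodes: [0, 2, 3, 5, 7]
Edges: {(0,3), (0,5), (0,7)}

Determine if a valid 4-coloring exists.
Yes, G is 4-colorable

A valid 4-coloring: color 1: [0, 2]; color 2: [3, 5, 7].
(χ(G) = 2 ≤ 4.)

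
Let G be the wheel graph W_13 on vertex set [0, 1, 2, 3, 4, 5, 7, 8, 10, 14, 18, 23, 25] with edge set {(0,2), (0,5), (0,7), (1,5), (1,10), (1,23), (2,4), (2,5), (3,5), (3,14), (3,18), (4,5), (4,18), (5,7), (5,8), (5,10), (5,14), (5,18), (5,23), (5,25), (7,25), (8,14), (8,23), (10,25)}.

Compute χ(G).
Clique number ω(G) = 3 (lower bound: χ ≥ ω).
The clique on [0, 2, 5] has size 3, forcing χ ≥ 3, and the coloring below uses 3 colors, so χ(G) = 3.
A valid 3-coloring: color 1: [5]; color 2: [0, 1, 3, 4, 8, 25]; color 3: [2, 7, 10, 14, 18, 23].

χ(G) = 3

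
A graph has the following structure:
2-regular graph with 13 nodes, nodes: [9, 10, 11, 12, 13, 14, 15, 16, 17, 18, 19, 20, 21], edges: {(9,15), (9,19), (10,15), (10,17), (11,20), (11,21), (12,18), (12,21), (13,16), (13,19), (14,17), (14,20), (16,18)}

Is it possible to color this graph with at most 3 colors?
A valid 3-coloring: color 1: [15, 16, 17, 19, 20, 21]; color 2: [9, 10, 11, 12, 13, 14]; color 3: [18].
(χ(G) = 3 ≤ 3.)

Yes, G is 3-colorable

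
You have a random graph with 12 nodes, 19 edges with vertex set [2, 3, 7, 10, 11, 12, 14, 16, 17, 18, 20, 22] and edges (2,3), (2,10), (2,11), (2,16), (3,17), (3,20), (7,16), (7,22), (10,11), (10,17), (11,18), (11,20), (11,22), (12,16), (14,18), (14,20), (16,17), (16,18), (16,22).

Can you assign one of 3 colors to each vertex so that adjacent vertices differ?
A valid 3-coloring: color 1: [3, 11, 14, 16]; color 2: [2, 7, 12, 17, 18, 20]; color 3: [10, 22].
(χ(G) = 3 ≤ 3.)

Yes, G is 3-colorable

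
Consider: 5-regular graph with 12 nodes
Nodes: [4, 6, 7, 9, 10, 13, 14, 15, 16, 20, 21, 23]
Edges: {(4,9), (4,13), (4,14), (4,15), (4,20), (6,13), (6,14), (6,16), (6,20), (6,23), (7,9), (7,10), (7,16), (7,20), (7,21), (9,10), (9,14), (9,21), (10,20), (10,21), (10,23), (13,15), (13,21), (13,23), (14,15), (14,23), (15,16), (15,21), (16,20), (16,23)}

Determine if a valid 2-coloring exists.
No, G is not 2-colorable

The clique on vertices [7, 9, 10, 21] has size 4 > 2, so it alone needs 4 colors.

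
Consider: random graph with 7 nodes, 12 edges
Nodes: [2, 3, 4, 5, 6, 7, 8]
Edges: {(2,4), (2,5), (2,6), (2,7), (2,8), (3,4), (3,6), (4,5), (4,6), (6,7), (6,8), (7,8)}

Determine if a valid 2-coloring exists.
No, G is not 2-colorable

The clique on vertices [2, 6, 7, 8] has size 4 > 2, so it alone needs 4 colors.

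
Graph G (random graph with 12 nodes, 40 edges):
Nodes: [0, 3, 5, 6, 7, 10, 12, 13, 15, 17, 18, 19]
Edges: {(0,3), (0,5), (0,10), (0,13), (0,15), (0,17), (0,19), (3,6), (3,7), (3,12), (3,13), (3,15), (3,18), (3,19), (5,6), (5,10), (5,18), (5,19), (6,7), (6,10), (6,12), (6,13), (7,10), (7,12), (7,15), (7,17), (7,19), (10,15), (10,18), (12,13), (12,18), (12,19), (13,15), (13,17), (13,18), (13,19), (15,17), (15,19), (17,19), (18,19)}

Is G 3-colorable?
No, G is not 3-colorable

The clique on vertices [0, 13, 15, 17, 19] has size 5 > 3, so it alone needs 5 colors.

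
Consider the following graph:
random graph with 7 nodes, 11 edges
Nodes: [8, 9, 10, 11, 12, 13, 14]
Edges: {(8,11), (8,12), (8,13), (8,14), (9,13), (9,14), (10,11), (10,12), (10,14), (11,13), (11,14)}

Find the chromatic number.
χ(G) = 3

Clique number ω(G) = 3 (lower bound: χ ≥ ω).
The clique on [8, 11, 13] has size 3, forcing χ ≥ 3, and the coloring below uses 3 colors, so χ(G) = 3.
A valid 3-coloring: color 1: [12, 13, 14]; color 2: [8, 9, 10]; color 3: [11].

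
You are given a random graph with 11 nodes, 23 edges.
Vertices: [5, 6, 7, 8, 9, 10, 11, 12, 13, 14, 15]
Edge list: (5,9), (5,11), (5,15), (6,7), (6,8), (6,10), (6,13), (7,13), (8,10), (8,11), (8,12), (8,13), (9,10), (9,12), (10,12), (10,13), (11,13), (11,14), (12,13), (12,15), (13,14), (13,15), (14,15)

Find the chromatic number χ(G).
Clique number ω(G) = 4 (lower bound: χ ≥ ω).
The clique on [8, 10, 12, 13] has size 4, forcing χ ≥ 4, and the coloring below uses 4 colors, so χ(G) = 4.
A valid 4-coloring: color 1: [9, 13]; color 2: [7, 10, 11, 15]; color 3: [5, 8, 14]; color 4: [6, 12].

χ(G) = 4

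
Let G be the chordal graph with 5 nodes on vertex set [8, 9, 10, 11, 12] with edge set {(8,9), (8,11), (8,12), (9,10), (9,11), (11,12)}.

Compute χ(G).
χ(G) = 3

Clique number ω(G) = 3 (lower bound: χ ≥ ω).
The clique on [8, 9, 11] has size 3, forcing χ ≥ 3, and the coloring below uses 3 colors, so χ(G) = 3.
A valid 3-coloring: color 1: [8, 10]; color 2: [11]; color 3: [9, 12].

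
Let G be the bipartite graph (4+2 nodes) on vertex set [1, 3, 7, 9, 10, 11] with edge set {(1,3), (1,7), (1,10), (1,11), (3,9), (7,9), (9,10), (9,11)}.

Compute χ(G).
χ(G) = 2

Clique number ω(G) = 2 (lower bound: χ ≥ ω).
The graph is bipartite (no odd cycle), so 2 colors suffice: χ(G) = 2.
A valid 2-coloring: color 1: [1, 9]; color 2: [3, 7, 10, 11].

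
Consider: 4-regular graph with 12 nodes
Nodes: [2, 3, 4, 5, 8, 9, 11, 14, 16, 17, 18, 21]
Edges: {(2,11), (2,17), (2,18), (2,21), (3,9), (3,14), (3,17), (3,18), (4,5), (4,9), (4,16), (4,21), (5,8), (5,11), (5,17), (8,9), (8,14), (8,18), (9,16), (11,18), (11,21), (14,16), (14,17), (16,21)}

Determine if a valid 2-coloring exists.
The clique on vertices [2, 11, 18] has size 3 > 2, so it alone needs 3 colors.

No, G is not 2-colorable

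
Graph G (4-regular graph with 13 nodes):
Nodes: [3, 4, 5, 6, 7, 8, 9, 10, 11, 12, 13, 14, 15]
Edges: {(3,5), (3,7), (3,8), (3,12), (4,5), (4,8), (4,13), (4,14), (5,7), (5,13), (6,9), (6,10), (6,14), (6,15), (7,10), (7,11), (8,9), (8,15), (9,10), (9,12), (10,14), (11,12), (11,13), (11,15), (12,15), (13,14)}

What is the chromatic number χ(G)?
χ(G) = 3

Clique number ω(G) = 3 (lower bound: χ ≥ ω).
The clique on [3, 5, 7] has size 3, forcing χ ≥ 3, and the coloring below uses 3 colors, so χ(G) = 3.
A valid 3-coloring: color 1: [3, 4, 10, 11]; color 2: [6, 7, 8, 12, 13]; color 3: [5, 9, 14, 15].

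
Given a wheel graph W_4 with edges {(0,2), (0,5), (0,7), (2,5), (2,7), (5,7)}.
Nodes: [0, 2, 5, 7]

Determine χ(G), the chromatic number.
Clique number ω(G) = 4 (lower bound: χ ≥ ω).
The clique on [0, 2, 5, 7] has size 4, forcing χ ≥ 4, and the coloring below uses 4 colors, so χ(G) = 4.
A valid 4-coloring: color 1: [2]; color 2: [0]; color 3: [7]; color 4: [5].

χ(G) = 4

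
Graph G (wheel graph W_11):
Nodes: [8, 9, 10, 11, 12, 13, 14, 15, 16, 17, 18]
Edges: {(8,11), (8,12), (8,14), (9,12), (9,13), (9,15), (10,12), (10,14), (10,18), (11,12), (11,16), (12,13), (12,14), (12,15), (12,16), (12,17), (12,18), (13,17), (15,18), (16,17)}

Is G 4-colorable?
Yes, G is 4-colorable

A valid 4-coloring: color 1: [12]; color 2: [8, 10, 13, 15, 16]; color 3: [9, 11, 14, 17, 18].
(χ(G) = 3 ≤ 4.)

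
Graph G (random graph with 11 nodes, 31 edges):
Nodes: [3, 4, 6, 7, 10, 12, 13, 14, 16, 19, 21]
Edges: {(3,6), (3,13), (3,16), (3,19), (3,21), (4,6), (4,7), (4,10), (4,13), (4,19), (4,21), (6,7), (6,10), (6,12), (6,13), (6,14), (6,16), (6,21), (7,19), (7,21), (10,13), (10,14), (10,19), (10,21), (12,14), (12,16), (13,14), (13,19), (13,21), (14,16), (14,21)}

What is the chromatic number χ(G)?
Clique number ω(G) = 5 (lower bound: χ ≥ ω).
The clique on [4, 6, 10, 13, 21] has size 5, forcing χ ≥ 5, and the coloring below uses 5 colors, so χ(G) = 5.
A valid 5-coloring: color 1: [6, 19]; color 2: [7, 12, 13]; color 3: [16, 21]; color 4: [3, 4, 14]; color 5: [10].

χ(G) = 5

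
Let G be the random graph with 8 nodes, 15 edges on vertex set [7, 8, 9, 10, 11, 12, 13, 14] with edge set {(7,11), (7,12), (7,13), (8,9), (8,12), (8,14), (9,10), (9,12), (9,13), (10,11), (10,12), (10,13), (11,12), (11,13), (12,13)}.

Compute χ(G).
χ(G) = 4

Clique number ω(G) = 4 (lower bound: χ ≥ ω).
The clique on [9, 10, 12, 13] has size 4, forcing χ ≥ 4, and the coloring below uses 4 colors, so χ(G) = 4.
A valid 4-coloring: color 1: [12, 14]; color 2: [8, 13]; color 3: [9, 11]; color 4: [7, 10].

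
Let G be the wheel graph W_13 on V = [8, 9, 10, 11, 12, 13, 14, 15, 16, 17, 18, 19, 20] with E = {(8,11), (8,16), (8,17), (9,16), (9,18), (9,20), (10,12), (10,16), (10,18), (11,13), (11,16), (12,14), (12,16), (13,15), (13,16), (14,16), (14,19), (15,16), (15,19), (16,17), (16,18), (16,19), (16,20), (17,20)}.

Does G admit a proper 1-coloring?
The clique on vertices [8, 16, 17] has size 3 > 1, so it alone needs 3 colors.

No, G is not 1-colorable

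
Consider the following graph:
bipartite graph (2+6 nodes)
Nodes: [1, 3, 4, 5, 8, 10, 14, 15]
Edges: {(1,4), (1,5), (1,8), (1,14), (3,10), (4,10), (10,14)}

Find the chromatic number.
Clique number ω(G) = 2 (lower bound: χ ≥ ω).
The graph is bipartite (no odd cycle), so 2 colors suffice: χ(G) = 2.
A valid 2-coloring: color 1: [1, 10, 15]; color 2: [3, 4, 5, 8, 14].

χ(G) = 2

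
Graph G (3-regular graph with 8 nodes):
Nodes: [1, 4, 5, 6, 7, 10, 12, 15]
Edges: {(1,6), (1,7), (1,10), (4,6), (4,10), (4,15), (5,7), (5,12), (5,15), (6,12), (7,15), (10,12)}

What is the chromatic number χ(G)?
χ(G) = 3

Clique number ω(G) = 3 (lower bound: χ ≥ ω).
The clique on [5, 7, 15] has size 3, forcing χ ≥ 3, and the coloring below uses 3 colors, so χ(G) = 3.
A valid 3-coloring: color 1: [5, 6, 10]; color 2: [1, 12, 15]; color 3: [4, 7].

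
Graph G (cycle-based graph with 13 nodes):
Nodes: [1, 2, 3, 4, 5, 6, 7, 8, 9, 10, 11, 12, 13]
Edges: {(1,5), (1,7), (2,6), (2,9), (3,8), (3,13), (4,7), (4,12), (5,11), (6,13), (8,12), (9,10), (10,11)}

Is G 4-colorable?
A valid 4-coloring: color 1: [2, 3, 5, 7, 10, 12]; color 2: [1, 4, 6, 8, 9, 11]; color 3: [13].
(χ(G) = 3 ≤ 4.)

Yes, G is 4-colorable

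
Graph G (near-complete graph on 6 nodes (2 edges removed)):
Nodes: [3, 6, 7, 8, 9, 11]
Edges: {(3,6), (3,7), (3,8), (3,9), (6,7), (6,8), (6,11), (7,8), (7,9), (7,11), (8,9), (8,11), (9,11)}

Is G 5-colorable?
A valid 5-coloring: color 1: [7]; color 2: [8]; color 3: [6, 9]; color 4: [3, 11].
(χ(G) = 4 ≤ 5.)

Yes, G is 5-colorable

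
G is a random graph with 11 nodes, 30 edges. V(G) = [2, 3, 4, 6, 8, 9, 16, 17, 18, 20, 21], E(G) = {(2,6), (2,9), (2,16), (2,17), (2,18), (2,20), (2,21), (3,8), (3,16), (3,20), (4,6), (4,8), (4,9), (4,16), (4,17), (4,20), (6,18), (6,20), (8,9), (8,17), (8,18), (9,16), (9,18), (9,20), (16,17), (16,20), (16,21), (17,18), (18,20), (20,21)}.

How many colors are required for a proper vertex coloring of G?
χ(G) = 4

Clique number ω(G) = 4 (lower bound: χ ≥ ω).
The clique on [2, 9, 16, 20] has size 4, forcing χ ≥ 4, and the coloring below uses 4 colors, so χ(G) = 4.
A valid 4-coloring: color 1: [8, 20]; color 2: [16, 18]; color 3: [2, 3, 4]; color 4: [6, 9, 17, 21].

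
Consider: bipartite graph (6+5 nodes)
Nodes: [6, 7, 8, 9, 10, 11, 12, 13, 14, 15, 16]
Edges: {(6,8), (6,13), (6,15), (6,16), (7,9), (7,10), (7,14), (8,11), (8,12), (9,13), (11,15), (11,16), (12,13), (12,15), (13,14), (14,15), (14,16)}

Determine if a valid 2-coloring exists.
A valid 2-coloring: color 1: [6, 9, 10, 11, 12, 14]; color 2: [7, 8, 13, 15, 16].
(χ(G) = 2 ≤ 2.)

Yes, G is 2-colorable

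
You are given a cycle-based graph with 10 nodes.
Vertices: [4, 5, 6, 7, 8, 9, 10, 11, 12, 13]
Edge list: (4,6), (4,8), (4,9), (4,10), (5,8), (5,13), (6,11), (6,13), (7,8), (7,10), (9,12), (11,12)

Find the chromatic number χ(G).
χ(G) = 3

Clique number ω(G) = 2 (lower bound: χ ≥ ω).
Odd cycle [13, 6, 4, 8, 5] needs 3 colors (χ ≥ 3).
The coloring below uses 3 colors, so χ(G) = 3.
A valid 3-coloring: color 1: [4, 7, 12, 13]; color 2: [6, 8, 9, 10]; color 3: [5, 11].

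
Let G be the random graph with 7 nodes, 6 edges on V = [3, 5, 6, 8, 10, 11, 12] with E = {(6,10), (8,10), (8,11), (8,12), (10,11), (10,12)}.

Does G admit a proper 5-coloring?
A valid 5-coloring: color 1: [3, 5, 10]; color 2: [6, 8]; color 3: [11, 12].
(χ(G) = 3 ≤ 5.)

Yes, G is 5-colorable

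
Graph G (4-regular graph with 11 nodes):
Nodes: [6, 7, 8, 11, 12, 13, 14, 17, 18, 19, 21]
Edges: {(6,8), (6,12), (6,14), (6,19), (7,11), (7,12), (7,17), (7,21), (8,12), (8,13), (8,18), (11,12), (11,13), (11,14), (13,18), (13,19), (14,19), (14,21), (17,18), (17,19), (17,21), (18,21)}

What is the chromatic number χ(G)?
χ(G) = 3

Clique number ω(G) = 3 (lower bound: χ ≥ ω).
The clique on [6, 8, 12] has size 3, forcing χ ≥ 3, and the coloring below uses 3 colors, so χ(G) = 3.
A valid 3-coloring: color 1: [6, 7, 18]; color 2: [12, 13, 14, 17]; color 3: [8, 11, 19, 21].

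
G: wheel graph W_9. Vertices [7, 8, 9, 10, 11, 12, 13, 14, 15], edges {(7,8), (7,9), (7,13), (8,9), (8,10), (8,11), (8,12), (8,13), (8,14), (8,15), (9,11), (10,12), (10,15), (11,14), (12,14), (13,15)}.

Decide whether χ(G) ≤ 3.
Yes, G is 3-colorable

A valid 3-coloring: color 1: [8]; color 2: [7, 11, 12, 15]; color 3: [9, 10, 13, 14].
(χ(G) = 3 ≤ 3.)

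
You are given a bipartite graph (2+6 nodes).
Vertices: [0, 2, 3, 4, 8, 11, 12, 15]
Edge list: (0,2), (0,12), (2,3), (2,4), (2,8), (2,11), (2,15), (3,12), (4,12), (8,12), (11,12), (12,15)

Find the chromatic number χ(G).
Clique number ω(G) = 2 (lower bound: χ ≥ ω).
The graph is bipartite (no odd cycle), so 2 colors suffice: χ(G) = 2.
A valid 2-coloring: color 1: [2, 12]; color 2: [0, 3, 4, 8, 11, 15].

χ(G) = 2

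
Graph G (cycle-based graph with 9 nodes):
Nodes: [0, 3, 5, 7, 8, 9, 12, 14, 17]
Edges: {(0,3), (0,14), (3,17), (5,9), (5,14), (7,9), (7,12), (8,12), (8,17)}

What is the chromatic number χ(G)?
χ(G) = 3

Clique number ω(G) = 2 (lower bound: χ ≥ ω).
Odd cycle [12, 8, 17, 3, 0, 14, 5, 9, 7] needs 3 colors (χ ≥ 3).
The coloring below uses 3 colors, so χ(G) = 3.
A valid 3-coloring: color 1: [0, 9, 12, 17]; color 2: [3, 7, 8, 14]; color 3: [5].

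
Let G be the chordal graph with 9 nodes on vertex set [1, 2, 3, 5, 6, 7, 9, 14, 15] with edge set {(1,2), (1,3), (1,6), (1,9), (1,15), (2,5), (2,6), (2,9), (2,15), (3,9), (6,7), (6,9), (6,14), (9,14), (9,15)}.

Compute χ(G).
Clique number ω(G) = 4 (lower bound: χ ≥ ω).
The clique on [1, 2, 6, 9] has size 4, forcing χ ≥ 4, and the coloring below uses 4 colors, so χ(G) = 4.
A valid 4-coloring: color 1: [5, 7, 9]; color 2: [3, 6, 15]; color 3: [1, 14]; color 4: [2].

χ(G) = 4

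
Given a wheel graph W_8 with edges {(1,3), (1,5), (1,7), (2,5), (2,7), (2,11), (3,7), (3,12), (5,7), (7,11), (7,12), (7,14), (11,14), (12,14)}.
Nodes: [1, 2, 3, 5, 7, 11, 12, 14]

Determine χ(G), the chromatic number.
Clique number ω(G) = 3 (lower bound: χ ≥ ω).
Odd cycle [12, 14, 11, 2, 5, 1, 3] needs 3 colors (χ ≥ 3).
Vertex 7 is adjacent to every vertex of [1, 2, 3, 5, 11, 12, 14], which already need 3 colors among themselves, so 7 needs a new color (χ ≥ 4).
The coloring below uses 4 colors, so χ(G) = 4.
A valid 4-coloring: color 1: [7]; color 2: [1, 11, 12]; color 3: [2, 3, 14]; color 4: [5].

χ(G) = 4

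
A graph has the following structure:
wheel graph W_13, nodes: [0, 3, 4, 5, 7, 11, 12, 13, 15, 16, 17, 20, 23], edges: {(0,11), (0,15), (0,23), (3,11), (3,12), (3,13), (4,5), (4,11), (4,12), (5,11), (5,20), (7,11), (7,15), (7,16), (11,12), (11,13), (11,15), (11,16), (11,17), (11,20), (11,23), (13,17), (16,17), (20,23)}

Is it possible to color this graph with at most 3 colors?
A valid 3-coloring: color 1: [11]; color 2: [0, 3, 4, 7, 17, 20]; color 3: [5, 12, 13, 15, 16, 23].
(χ(G) = 3 ≤ 3.)

Yes, G is 3-colorable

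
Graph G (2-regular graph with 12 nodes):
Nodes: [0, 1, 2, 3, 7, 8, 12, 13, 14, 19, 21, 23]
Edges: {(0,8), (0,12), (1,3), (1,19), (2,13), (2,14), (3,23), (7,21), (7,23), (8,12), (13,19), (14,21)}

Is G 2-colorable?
No, G is not 2-colorable

The clique on vertices [0, 8, 12] has size 3 > 2, so it alone needs 3 colors.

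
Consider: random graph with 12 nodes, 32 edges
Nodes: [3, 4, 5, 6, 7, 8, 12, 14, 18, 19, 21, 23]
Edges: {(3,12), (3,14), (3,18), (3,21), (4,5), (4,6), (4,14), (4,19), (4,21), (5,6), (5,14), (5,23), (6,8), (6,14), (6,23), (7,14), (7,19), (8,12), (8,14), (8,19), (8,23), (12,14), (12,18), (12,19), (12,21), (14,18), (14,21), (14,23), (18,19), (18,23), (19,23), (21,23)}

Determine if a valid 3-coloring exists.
No, G is not 3-colorable

The clique on vertices [3, 12, 14, 18] has size 4 > 3, so it alone needs 4 colors.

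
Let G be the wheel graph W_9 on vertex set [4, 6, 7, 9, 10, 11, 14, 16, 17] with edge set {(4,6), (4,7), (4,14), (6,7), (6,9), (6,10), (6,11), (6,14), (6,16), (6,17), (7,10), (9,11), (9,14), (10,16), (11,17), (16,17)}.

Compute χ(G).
Clique number ω(G) = 3 (lower bound: χ ≥ ω).
The clique on [4, 6, 14] has size 3, forcing χ ≥ 3, and the coloring below uses 3 colors, so χ(G) = 3.
A valid 3-coloring: color 1: [6]; color 2: [4, 9, 10, 17]; color 3: [7, 11, 14, 16].

χ(G) = 3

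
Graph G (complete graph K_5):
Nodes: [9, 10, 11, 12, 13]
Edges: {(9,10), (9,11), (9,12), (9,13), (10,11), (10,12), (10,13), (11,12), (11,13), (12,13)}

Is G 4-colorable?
The clique on vertices [9, 10, 11, 12, 13] has size 5 > 4, so it alone needs 5 colors.

No, G is not 4-colorable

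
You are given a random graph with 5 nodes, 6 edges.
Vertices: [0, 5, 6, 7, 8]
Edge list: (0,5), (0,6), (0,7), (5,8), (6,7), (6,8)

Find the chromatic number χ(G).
χ(G) = 3

Clique number ω(G) = 3 (lower bound: χ ≥ ω).
The clique on [0, 6, 7] has size 3, forcing χ ≥ 3, and the coloring below uses 3 colors, so χ(G) = 3.
A valid 3-coloring: color 1: [0, 8]; color 2: [5, 6]; color 3: [7].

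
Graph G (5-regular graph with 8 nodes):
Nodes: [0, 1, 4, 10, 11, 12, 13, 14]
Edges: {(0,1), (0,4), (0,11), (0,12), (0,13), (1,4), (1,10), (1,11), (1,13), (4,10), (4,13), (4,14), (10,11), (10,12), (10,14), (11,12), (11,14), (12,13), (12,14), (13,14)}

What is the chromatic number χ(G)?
χ(G) = 4

Clique number ω(G) = 4 (lower bound: χ ≥ ω).
The clique on [0, 1, 4, 13] has size 4, forcing χ ≥ 4, and the coloring below uses 4 colors, so χ(G) = 4.
A valid 4-coloring: color 1: [1, 14]; color 2: [11, 13]; color 3: [0, 10]; color 4: [4, 12].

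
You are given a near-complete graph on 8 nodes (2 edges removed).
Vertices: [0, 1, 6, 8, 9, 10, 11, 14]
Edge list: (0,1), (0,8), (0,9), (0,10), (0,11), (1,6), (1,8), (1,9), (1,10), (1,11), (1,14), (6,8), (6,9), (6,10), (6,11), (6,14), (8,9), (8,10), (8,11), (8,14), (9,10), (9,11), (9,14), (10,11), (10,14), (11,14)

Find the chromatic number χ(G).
χ(G) = 7

Clique number ω(G) = 7 (lower bound: χ ≥ ω).
The clique on [1, 6, 8, 9, 10, 11, 14] has size 7, forcing χ ≥ 7, and the coloring below uses 7 colors, so χ(G) = 7.
A valid 7-coloring: color 1: [1]; color 2: [8]; color 3: [11]; color 4: [9]; color 5: [10]; color 6: [0, 14]; color 7: [6].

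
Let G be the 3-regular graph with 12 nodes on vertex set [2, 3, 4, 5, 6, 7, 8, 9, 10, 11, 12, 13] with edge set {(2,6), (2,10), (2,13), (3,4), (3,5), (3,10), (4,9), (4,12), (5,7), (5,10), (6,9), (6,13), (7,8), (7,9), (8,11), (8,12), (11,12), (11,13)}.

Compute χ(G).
χ(G) = 3

Clique number ω(G) = 3 (lower bound: χ ≥ ω).
The clique on [2, 6, 13] has size 3, forcing χ ≥ 3, and the coloring below uses 3 colors, so χ(G) = 3.
A valid 3-coloring: color 1: [2, 5, 8, 9]; color 2: [4, 6, 7, 10, 11]; color 3: [3, 12, 13].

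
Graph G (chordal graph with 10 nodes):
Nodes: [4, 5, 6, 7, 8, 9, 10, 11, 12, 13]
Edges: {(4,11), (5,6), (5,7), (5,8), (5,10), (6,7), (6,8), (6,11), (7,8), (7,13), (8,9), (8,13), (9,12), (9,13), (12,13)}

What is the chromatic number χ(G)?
χ(G) = 4

Clique number ω(G) = 4 (lower bound: χ ≥ ω).
The clique on [5, 6, 7, 8] has size 4, forcing χ ≥ 4, and the coloring below uses 4 colors, so χ(G) = 4.
A valid 4-coloring: color 1: [8, 10, 11, 12]; color 2: [4, 6, 13]; color 3: [7, 9]; color 4: [5].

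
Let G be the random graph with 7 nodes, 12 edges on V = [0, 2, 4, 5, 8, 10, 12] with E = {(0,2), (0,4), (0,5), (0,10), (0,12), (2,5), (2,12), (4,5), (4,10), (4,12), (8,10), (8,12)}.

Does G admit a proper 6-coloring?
A valid 6-coloring: color 1: [0, 8]; color 2: [2, 4]; color 3: [5, 10, 12].
(χ(G) = 3 ≤ 6.)

Yes, G is 6-colorable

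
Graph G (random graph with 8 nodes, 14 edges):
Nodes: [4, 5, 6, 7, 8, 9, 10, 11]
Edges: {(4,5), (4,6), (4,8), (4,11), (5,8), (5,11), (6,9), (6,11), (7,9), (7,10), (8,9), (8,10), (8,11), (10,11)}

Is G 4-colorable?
Yes, G is 4-colorable

A valid 4-coloring: color 1: [7, 11]; color 2: [6, 8]; color 3: [4, 9, 10]; color 4: [5].
(χ(G) = 4 ≤ 4.)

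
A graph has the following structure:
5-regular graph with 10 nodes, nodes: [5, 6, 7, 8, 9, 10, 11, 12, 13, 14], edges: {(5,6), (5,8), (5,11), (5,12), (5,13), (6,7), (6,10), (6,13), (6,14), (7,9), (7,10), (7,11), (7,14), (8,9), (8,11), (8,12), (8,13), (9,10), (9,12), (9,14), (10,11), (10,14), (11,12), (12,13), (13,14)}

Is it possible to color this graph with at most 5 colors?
A valid 5-coloring: color 1: [7, 13]; color 2: [6, 9, 11]; color 3: [8, 10]; color 4: [5, 14]; color 5: [12].
(χ(G) = 5 ≤ 5.)

Yes, G is 5-colorable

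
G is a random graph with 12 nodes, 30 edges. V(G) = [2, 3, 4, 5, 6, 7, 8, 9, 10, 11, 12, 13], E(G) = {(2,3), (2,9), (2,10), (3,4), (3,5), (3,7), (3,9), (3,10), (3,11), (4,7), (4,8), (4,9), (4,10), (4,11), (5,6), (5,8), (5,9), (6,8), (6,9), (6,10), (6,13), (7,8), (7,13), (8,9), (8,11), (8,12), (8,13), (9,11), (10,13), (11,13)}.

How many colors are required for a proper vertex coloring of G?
Clique number ω(G) = 4 (lower bound: χ ≥ ω).
The clique on [4, 8, 9, 11] has size 4, forcing χ ≥ 4, and the coloring below uses 4 colors, so χ(G) = 4.
A valid 4-coloring: color 1: [3, 8]; color 2: [9, 12, 13]; color 3: [2, 4, 6]; color 4: [5, 7, 10, 11].

χ(G) = 4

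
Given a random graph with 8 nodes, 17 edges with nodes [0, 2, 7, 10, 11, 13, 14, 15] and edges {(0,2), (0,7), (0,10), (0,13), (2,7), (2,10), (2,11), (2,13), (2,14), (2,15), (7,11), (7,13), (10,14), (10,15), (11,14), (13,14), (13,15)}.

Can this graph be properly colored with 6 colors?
A valid 6-coloring: color 1: [2]; color 2: [10, 11, 13]; color 3: [0, 14, 15]; color 4: [7].
(χ(G) = 4 ≤ 6.)

Yes, G is 6-colorable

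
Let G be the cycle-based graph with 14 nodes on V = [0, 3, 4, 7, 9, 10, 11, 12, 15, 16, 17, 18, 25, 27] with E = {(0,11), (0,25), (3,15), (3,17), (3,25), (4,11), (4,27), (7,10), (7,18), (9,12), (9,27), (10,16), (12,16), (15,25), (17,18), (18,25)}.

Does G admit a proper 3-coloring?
Yes, G is 3-colorable

A valid 3-coloring: color 1: [7, 11, 16, 17, 25, 27]; color 2: [0, 3, 4, 9, 10, 18]; color 3: [12, 15].
(χ(G) = 3 ≤ 3.)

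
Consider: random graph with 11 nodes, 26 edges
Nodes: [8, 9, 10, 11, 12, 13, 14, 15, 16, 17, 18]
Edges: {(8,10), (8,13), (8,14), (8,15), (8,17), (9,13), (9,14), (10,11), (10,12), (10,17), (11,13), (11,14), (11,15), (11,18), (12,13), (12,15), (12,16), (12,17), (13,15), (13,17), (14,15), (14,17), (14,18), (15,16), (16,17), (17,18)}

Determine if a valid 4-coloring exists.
Yes, G is 4-colorable

A valid 4-coloring: color 1: [9, 15, 17]; color 2: [10, 13, 14, 16]; color 3: [8, 11, 12]; color 4: [18].
(χ(G) = 4 ≤ 4.)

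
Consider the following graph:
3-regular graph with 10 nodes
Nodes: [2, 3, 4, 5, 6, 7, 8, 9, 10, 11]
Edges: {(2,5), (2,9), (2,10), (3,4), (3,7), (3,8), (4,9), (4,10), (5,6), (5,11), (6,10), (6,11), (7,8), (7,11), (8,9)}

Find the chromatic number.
χ(G) = 3

Clique number ω(G) = 3 (lower bound: χ ≥ ω).
The clique on [3, 7, 8] has size 3, forcing χ ≥ 3, and the coloring below uses 3 colors, so χ(G) = 3.
A valid 3-coloring: color 1: [2, 4, 6, 7]; color 2: [3, 5, 9, 10]; color 3: [8, 11].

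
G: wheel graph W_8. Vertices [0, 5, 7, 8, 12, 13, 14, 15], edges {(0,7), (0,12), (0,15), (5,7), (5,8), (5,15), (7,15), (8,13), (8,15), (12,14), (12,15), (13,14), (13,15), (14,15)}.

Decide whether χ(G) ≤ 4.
Yes, G is 4-colorable

A valid 4-coloring: color 1: [15]; color 2: [7, 8, 12]; color 3: [0, 5, 13]; color 4: [14].
(χ(G) = 4 ≤ 4.)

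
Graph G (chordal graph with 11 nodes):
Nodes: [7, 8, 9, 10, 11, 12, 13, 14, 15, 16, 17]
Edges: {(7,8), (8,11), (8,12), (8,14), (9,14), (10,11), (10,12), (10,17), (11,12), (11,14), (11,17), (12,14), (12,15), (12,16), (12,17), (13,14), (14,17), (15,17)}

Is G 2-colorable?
No, G is not 2-colorable

The clique on vertices [8, 11, 12, 14] has size 4 > 2, so it alone needs 4 colors.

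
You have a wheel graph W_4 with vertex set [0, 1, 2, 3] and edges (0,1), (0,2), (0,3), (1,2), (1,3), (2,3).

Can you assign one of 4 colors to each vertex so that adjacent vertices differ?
A valid 4-coloring: color 1: [3]; color 2: [2]; color 3: [1]; color 4: [0].
(χ(G) = 4 ≤ 4.)

Yes, G is 4-colorable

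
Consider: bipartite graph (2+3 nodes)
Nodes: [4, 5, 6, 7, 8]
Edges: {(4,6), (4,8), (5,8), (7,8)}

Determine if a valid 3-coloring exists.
Yes, G is 3-colorable

A valid 3-coloring: color 1: [6, 8]; color 2: [4, 5, 7].
(χ(G) = 2 ≤ 3.)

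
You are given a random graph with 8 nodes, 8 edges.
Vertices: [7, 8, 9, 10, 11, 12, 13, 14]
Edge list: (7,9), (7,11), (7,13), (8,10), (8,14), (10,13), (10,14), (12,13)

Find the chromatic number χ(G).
Clique number ω(G) = 3 (lower bound: χ ≥ ω).
The clique on [8, 10, 14] has size 3, forcing χ ≥ 3, and the coloring below uses 3 colors, so χ(G) = 3.
A valid 3-coloring: color 1: [9, 11, 13, 14]; color 2: [7, 10, 12]; color 3: [8].

χ(G) = 3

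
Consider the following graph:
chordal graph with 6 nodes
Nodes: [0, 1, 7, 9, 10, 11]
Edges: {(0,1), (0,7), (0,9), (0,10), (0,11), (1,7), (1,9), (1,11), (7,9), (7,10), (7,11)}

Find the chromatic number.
χ(G) = 4

Clique number ω(G) = 4 (lower bound: χ ≥ ω).
The clique on [0, 1, 7, 9] has size 4, forcing χ ≥ 4, and the coloring below uses 4 colors, so χ(G) = 4.
A valid 4-coloring: color 1: [7]; color 2: [0]; color 3: [1, 10]; color 4: [9, 11].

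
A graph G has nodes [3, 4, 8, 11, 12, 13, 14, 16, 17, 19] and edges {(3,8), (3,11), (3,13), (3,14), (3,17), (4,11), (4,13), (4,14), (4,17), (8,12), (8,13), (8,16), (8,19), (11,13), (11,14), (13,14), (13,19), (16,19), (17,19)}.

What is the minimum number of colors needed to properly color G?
χ(G) = 4

Clique number ω(G) = 4 (lower bound: χ ≥ ω).
The clique on [3, 11, 13, 14] has size 4, forcing χ ≥ 4, and the coloring below uses 4 colors, so χ(G) = 4.
A valid 4-coloring: color 1: [12, 13, 16, 17]; color 2: [3, 4, 19]; color 3: [8, 14]; color 4: [11].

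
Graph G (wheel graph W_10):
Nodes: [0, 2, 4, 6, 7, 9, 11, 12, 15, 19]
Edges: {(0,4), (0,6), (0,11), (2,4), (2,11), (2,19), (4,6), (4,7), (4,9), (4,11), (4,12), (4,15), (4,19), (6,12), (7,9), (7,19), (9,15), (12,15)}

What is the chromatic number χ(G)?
χ(G) = 4

Clique number ω(G) = 3 (lower bound: χ ≥ ω).
Odd cycle [2, 19, 7, 9, 15, 12, 6, 0, 11] needs 3 colors (χ ≥ 3).
Vertex 4 is adjacent to every vertex of [0, 2, 6, 7, 9, 11, 12, 15, 19], which already need 3 colors among themselves, so 4 needs a new color (χ ≥ 4).
The coloring below uses 4 colors, so χ(G) = 4.
A valid 4-coloring: color 1: [4]; color 2: [0, 2, 7, 15]; color 3: [9, 11, 12, 19]; color 4: [6].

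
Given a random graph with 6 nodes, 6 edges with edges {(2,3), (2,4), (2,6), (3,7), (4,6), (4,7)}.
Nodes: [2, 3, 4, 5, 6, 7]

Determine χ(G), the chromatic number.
Clique number ω(G) = 3 (lower bound: χ ≥ ω).
The clique on [2, 4, 6] has size 3, forcing χ ≥ 3, and the coloring below uses 3 colors, so χ(G) = 3.
A valid 3-coloring: color 1: [2, 5, 7]; color 2: [3, 4]; color 3: [6].

χ(G) = 3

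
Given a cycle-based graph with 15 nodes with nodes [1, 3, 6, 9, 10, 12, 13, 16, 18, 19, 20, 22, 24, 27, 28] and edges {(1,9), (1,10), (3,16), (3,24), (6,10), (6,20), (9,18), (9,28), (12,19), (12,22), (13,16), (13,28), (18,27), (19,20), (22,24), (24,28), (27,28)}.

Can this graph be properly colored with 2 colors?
Odd cycle [3, 16, 13, 28, 24] needs 3 colors (χ ≥ 3).
Hence χ(G) ≥ 3 > 2, so no proper 2-coloring exists.

No, G is not 2-colorable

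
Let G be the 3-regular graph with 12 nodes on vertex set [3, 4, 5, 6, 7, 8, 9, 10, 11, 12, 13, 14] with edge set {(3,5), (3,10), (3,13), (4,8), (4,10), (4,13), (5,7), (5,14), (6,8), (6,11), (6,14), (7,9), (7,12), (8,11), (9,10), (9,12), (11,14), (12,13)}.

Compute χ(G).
Clique number ω(G) = 3 (lower bound: χ ≥ ω).
The clique on [6, 8, 11] has size 3, forcing χ ≥ 3, and the coloring below uses 3 colors, so χ(G) = 3.
A valid 3-coloring: color 1: [3, 4, 6, 12]; color 2: [5, 9, 11, 13]; color 3: [7, 8, 10, 14].

χ(G) = 3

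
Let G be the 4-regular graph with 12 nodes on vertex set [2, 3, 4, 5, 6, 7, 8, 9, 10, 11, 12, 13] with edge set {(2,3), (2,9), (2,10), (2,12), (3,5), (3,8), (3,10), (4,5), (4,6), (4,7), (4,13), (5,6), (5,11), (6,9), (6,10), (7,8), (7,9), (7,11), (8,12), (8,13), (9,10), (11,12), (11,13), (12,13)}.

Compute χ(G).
χ(G) = 3

Clique number ω(G) = 3 (lower bound: χ ≥ ω).
The clique on [2, 9, 10] has size 3, forcing χ ≥ 3, and the coloring below uses 3 colors, so χ(G) = 3.
A valid 3-coloring: color 1: [5, 7, 10, 13]; color 2: [2, 6, 8, 11]; color 3: [3, 4, 9, 12].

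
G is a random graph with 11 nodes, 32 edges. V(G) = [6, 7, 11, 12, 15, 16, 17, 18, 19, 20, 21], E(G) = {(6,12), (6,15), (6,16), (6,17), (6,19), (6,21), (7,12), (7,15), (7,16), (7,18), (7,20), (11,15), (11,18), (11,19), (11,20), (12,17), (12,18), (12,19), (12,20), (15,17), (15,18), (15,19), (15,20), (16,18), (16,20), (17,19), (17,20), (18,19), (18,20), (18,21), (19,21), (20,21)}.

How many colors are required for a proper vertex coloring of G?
χ(G) = 4

Clique number ω(G) = 4 (lower bound: χ ≥ ω).
The clique on [6, 12, 17, 19] has size 4, forcing χ ≥ 4, and the coloring below uses 4 colors, so χ(G) = 4.
A valid 4-coloring: color 1: [6, 18]; color 2: [19, 20]; color 3: [12, 15, 16, 21]; color 4: [7, 11, 17].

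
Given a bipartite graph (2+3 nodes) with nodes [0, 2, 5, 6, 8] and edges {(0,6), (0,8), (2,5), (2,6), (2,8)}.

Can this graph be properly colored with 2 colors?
Yes, G is 2-colorable

A valid 2-coloring: color 1: [0, 2]; color 2: [5, 6, 8].
(χ(G) = 2 ≤ 2.)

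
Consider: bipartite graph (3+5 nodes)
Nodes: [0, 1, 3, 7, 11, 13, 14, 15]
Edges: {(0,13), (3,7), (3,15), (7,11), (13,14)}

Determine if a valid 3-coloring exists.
Yes, G is 3-colorable

A valid 3-coloring: color 1: [1, 7, 13, 15]; color 2: [0, 3, 11, 14].
(χ(G) = 2 ≤ 3.)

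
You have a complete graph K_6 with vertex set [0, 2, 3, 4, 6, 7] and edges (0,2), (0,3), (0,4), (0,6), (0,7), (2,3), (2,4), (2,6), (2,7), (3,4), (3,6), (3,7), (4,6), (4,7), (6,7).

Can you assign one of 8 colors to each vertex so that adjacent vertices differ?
Yes, G is 8-colorable

A valid 8-coloring: color 1: [0]; color 2: [4]; color 3: [3]; color 4: [7]; color 5: [2]; color 6: [6].
(χ(G) = 6 ≤ 8.)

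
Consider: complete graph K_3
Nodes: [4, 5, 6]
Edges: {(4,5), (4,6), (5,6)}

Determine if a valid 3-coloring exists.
Yes, G is 3-colorable

A valid 3-coloring: color 1: [5]; color 2: [4]; color 3: [6].
(χ(G) = 3 ≤ 3.)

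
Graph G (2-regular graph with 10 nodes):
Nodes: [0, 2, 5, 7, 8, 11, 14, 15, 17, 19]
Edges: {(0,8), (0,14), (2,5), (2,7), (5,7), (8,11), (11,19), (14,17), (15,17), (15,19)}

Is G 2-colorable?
No, G is not 2-colorable

The clique on vertices [2, 5, 7] has size 3 > 2, so it alone needs 3 colors.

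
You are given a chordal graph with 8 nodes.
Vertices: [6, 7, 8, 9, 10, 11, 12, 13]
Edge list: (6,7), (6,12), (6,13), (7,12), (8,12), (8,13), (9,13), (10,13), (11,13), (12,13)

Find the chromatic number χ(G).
Clique number ω(G) = 3 (lower bound: χ ≥ ω).
The clique on [8, 12, 13] has size 3, forcing χ ≥ 3, and the coloring below uses 3 colors, so χ(G) = 3.
A valid 3-coloring: color 1: [7, 13]; color 2: [9, 10, 11, 12]; color 3: [6, 8].

χ(G) = 3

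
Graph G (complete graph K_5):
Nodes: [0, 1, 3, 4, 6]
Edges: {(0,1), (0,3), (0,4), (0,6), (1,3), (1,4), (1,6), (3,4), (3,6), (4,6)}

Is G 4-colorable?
The clique on vertices [0, 1, 3, 4, 6] has size 5 > 4, so it alone needs 5 colors.

No, G is not 4-colorable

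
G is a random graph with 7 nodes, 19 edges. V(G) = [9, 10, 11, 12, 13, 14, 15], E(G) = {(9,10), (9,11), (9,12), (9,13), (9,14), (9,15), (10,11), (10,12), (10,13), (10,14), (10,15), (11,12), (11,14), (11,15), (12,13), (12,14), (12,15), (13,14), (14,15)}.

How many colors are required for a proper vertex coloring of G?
Clique number ω(G) = 6 (lower bound: χ ≥ ω).
The clique on [9, 10, 11, 12, 14, 15] has size 6, forcing χ ≥ 6, and the coloring below uses 6 colors, so χ(G) = 6.
A valid 6-coloring: color 1: [10]; color 2: [9]; color 3: [14]; color 4: [12]; color 5: [11, 13]; color 6: [15].

χ(G) = 6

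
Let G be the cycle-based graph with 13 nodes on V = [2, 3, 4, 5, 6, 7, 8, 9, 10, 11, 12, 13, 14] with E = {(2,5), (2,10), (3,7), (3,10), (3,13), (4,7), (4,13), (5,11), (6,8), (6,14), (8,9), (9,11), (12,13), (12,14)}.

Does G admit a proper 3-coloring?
A valid 3-coloring: color 1: [3, 4, 5, 6, 9, 12]; color 2: [2, 7, 8, 11, 13, 14]; color 3: [10].
(χ(G) = 3 ≤ 3.)

Yes, G is 3-colorable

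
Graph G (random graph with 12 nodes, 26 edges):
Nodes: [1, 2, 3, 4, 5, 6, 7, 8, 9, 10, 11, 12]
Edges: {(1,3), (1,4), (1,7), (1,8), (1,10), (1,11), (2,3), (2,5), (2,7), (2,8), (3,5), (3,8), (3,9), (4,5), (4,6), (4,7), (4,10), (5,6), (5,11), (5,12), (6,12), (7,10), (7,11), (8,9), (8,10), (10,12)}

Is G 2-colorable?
The clique on vertices [1, 4, 7, 10] has size 4 > 2, so it alone needs 4 colors.

No, G is not 2-colorable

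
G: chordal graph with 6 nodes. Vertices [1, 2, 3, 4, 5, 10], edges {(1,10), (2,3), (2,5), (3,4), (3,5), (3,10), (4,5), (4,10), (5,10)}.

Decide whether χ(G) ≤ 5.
A valid 5-coloring: color 1: [1, 3]; color 2: [2, 10]; color 3: [5]; color 4: [4].
(χ(G) = 4 ≤ 5.)

Yes, G is 5-colorable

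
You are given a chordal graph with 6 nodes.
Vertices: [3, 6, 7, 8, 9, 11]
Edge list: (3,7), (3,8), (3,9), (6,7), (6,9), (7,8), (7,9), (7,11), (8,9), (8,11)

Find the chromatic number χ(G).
χ(G) = 4

Clique number ω(G) = 4 (lower bound: χ ≥ ω).
The clique on [3, 7, 8, 9] has size 4, forcing χ ≥ 4, and the coloring below uses 4 colors, so χ(G) = 4.
A valid 4-coloring: color 1: [7]; color 2: [9, 11]; color 3: [6, 8]; color 4: [3].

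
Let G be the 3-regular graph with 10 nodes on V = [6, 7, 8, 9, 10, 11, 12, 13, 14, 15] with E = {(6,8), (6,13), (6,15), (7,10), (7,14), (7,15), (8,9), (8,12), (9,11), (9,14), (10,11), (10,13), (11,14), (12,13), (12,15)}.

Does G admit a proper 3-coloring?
A valid 3-coloring: color 1: [8, 11, 13, 15]; color 2: [6, 7, 9, 12]; color 3: [10, 14].
(χ(G) = 3 ≤ 3.)

Yes, G is 3-colorable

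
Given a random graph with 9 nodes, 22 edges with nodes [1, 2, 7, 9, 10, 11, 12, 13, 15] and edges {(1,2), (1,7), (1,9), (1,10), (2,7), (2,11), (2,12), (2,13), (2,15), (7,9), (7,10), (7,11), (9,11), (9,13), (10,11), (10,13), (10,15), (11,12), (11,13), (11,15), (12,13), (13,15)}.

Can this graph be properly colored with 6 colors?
Yes, G is 6-colorable

A valid 6-coloring: color 1: [1, 11]; color 2: [2, 9, 10]; color 3: [7, 13]; color 4: [12, 15].
(χ(G) = 4 ≤ 6.)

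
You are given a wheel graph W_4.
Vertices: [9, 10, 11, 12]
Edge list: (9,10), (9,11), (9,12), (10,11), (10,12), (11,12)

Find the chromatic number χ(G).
Clique number ω(G) = 4 (lower bound: χ ≥ ω).
The clique on [9, 10, 11, 12] has size 4, forcing χ ≥ 4, and the coloring below uses 4 colors, so χ(G) = 4.
A valid 4-coloring: color 1: [12]; color 2: [10]; color 3: [9]; color 4: [11].

χ(G) = 4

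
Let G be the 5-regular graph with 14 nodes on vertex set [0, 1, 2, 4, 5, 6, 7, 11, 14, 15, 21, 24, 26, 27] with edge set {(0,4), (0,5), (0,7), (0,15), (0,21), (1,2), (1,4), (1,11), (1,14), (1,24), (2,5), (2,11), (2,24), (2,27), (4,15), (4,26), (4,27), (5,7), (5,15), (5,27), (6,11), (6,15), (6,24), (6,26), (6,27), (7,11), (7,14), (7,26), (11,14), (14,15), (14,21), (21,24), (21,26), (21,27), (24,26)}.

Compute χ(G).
Clique number ω(G) = 3 (lower bound: χ ≥ ω).
Suppose a proper 3-coloring c exists. The clique [0, 4, 15] takes 3 distinct colors; by symmetry let c(0) = 1, c(4) = 2, c(15) = 3.
- Vertex 5: neighbors [0, 15] already have colors [1, 3] ⇒ c(5) = 2.
- Vertex 7: neighbors [0, 5] already have colors [1, 2] ⇒ c(7) = 3.
- Vertex 26: neighbors [4, 7] already have colors [2, 3] ⇒ c(26) = 1.
- Vertex 6: neighbors [26, 15] already have colors [1, 3] ⇒ c(6) = 2.
- Vertex 11: neighbors [6, 7] already have colors [2, 3] ⇒ c(11) = 1.
- Vertex 1: neighbors [11, 4] already have colors [1, 2] ⇒ c(1) = 3.
- Vertex 2: neighbors [11, 5, 1] already have colors [1, 2, 3] — all 3 colors blocked. Contradiction.
The forced assignments end in a contradiction, so G has no proper 3-coloring (χ ≥ 4).
The coloring below uses 4 colors, so χ(G) = 4.
A valid 4-coloring: color 1: [11, 15, 26, 27]; color 2: [2, 4, 6, 7, 21]; color 3: [5, 14, 24]; color 4: [0, 1].

χ(G) = 4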